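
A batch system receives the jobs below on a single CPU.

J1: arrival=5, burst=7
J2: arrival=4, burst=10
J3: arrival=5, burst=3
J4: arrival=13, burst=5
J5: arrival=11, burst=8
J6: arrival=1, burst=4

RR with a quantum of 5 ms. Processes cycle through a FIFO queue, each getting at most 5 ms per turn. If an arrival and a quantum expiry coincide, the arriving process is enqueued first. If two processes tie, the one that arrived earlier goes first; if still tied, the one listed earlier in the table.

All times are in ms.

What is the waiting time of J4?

Gantt: | idle 0-1 | J6 1-5 | J2 5-10 | J1 10-15 | J3 15-18 | J2 18-23 | J5 23-28 | J4 28-33 | J1 33-35 | J5 35-38 |
Completion: J1=35  J2=23  J3=18  J4=33  J5=38  J6=5
Turnaround (C−A): J1=30  J2=19  J3=13  J4=20  J5=27  J6=4
Waiting(J4) = turnaround − burst = 20 − 5 = 15

15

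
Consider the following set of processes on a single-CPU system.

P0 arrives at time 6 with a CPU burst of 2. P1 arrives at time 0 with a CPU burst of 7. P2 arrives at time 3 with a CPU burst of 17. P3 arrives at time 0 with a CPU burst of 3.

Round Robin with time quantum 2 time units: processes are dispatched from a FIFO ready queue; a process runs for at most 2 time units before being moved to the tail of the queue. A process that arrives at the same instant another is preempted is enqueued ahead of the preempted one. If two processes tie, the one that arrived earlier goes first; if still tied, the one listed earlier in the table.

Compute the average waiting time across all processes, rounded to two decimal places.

Schedule: | P1 0-2 | P3 2-4 | P1 4-6 | P2 6-8 | P3 8-9 | P0 9-11 | P1 11-13 | P2 13-15 | P1 15-16 | P2 16-29 |
Completion: P0=11  P1=16  P2=29  P3=9
Turnaround (C−A): P0=5  P1=16  P2=26  P3=9
Waiting times: P0=3, P1=9, P2=9, P3=6
Average waiting = (3+9+9+6) / 4 = 27/4 = 6.75

6.75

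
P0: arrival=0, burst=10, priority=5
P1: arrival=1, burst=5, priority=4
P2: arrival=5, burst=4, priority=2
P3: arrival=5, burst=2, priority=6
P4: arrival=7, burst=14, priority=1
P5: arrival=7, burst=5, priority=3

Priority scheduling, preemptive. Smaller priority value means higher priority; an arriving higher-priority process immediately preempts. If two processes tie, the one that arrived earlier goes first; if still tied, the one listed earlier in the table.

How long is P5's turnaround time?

Timeline: | P0 0-1 | P1 1-5 | P2 5-7 | P4 7-21 | P2 21-23 | P5 23-28 | P1 28-29 | P0 29-38 | P3 38-40 |
Completion: P0=38  P1=29  P2=23  P3=40  P4=21  P5=28
Turnaround (C−A): P0=38  P1=28  P2=18  P3=35  P4=14  P5=21
Turnaround(P5) = completion − arrival = 28 − 7 = 21

21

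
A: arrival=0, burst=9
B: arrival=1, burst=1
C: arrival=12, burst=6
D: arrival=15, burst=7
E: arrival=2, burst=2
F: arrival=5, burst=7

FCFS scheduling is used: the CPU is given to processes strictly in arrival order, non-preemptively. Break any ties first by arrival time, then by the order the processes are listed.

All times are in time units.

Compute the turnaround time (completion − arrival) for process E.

Timeline: | A 0-9 | B 9-10 | E 10-12 | F 12-19 | C 19-25 | D 25-32 |
Completion: A=9  B=10  C=25  D=32  E=12  F=19
Turnaround (C−A): A=9  B=9  C=13  D=17  E=10  F=14
Turnaround(E) = completion − arrival = 12 − 2 = 10

10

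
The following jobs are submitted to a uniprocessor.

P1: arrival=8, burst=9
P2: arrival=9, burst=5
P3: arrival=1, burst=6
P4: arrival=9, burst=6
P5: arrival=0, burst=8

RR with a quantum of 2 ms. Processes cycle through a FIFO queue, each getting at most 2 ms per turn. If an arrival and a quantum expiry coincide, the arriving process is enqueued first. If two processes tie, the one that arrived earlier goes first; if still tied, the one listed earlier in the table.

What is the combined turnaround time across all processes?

Schedule: | P5 0-2 | P3 2-4 | P5 4-6 | P3 6-8 | P5 8-10 | P1 10-12 | P3 12-14 | P2 14-16 | P4 16-18 | P5 18-20 | P1 20-22 | P2 22-24 | P4 24-26 | P1 26-28 | P2 28-29 | P4 29-31 | P1 31-34 |
Completion: P1=34  P2=29  P3=14  P4=31  P5=20
Turnaround = completion − arrival: P1=26, P2=20, P3=13, P4=22, P5=20
Total turnaround = 26 + 20 + 13 + 22 + 20 = 101

101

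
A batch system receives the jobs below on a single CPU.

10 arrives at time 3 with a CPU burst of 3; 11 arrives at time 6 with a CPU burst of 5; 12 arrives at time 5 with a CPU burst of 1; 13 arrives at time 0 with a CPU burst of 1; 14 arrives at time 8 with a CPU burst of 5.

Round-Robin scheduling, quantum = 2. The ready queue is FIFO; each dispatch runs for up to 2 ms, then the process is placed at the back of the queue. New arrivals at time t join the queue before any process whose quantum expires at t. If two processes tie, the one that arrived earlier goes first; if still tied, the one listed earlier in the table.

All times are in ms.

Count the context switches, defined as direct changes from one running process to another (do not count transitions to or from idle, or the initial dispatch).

Gantt: | 13 0-1 | idle 1-3 | 10 3-5 | 12 5-6 | 10 6-7 | 11 7-9 | 14 9-11 | 11 11-13 | 14 13-15 | 11 15-16 | 14 16-17 |
Completion: 10=7  11=16  12=6  13=1  14=17
Turnaround (C−A): 10=4  11=10  12=1  13=1  14=9

8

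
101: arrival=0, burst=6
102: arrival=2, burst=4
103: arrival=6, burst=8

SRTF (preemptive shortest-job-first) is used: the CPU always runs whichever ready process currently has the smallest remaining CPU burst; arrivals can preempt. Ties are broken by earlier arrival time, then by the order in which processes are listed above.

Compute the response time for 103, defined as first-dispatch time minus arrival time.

Schedule: | 101 0-6 | 102 6-10 | 103 10-18 |
Completion: 101=6  102=10  103=18
Turnaround (C−A): 101=6  102=8  103=12
Response(103) = first start − arrival = 10 − 6 = 4

4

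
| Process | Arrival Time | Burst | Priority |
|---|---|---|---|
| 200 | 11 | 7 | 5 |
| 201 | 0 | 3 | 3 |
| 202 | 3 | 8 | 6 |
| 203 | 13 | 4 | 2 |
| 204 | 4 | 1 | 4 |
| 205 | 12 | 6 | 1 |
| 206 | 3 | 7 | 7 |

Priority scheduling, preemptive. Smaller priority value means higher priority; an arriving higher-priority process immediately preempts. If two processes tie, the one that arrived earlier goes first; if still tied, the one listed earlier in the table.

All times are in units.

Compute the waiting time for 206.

26

Gantt: | 201 0-3 | 202 3-4 | 204 4-5 | 202 5-11 | 200 11-12 | 205 12-18 | 203 18-22 | 200 22-28 | 202 28-29 | 206 29-36 |
Completion: 200=28  201=3  202=29  203=22  204=5  205=18  206=36
Waiting(206) = turnaround − burst = 33 − 7 = 26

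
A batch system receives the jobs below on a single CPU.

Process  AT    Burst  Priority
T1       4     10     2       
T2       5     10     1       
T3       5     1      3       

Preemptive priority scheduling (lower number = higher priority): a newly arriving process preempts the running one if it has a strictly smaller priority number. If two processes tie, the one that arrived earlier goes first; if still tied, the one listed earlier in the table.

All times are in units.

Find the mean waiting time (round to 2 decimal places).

9.67

Timeline: | idle 0-4 | T1 4-5 | T2 5-15 | T1 15-24 | T3 24-25 |
Completion: T1=24  T2=15  T3=25
Turnaround (C−A): T1=20  T2=10  T3=20
Waiting times: T1=10, T2=0, T3=19
Average waiting = (10+0+19) / 3 = 29/3 = 9.67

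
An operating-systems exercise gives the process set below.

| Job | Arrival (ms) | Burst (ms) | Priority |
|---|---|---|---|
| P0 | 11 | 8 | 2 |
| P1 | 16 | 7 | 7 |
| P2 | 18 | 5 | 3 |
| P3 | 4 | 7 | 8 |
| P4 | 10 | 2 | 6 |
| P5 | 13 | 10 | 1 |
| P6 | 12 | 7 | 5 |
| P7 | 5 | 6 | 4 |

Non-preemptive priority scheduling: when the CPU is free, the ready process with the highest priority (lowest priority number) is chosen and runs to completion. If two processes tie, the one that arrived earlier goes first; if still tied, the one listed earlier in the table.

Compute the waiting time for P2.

Gantt: | idle 0-4 | P3 4-11 | P0 11-19 | P5 19-29 | P2 29-34 | P7 34-40 | P6 40-47 | P4 47-49 | P1 49-56 |
Completion: P0=19  P1=56  P2=34  P3=11  P4=49  P5=29  P6=47  P7=40
Turnaround (C−A): P0=8  P1=40  P2=16  P3=7  P4=39  P5=16  P6=35  P7=35
Waiting(P2) = turnaround − burst = 16 − 5 = 11

11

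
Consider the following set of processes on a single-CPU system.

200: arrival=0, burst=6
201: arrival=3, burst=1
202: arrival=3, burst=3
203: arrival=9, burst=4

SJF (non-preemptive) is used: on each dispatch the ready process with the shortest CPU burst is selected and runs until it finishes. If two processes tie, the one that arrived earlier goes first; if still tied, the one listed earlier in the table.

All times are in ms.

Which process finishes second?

201

Timeline: | 200 0-6 | 201 6-7 | 202 7-10 | 203 10-14 |
Completion: 200=6  201=7  202=10  203=14
Finish order: 200 → 201 → 202 → 203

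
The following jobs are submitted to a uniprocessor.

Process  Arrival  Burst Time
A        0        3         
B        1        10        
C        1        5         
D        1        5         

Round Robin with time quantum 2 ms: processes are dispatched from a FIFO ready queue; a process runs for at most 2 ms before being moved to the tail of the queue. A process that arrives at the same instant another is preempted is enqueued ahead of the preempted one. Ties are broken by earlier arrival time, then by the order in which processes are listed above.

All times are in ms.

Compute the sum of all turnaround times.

66

Schedule: | A 0-2 | B 2-4 | C 4-6 | D 6-8 | A 8-9 | B 9-11 | C 11-13 | D 13-15 | B 15-17 | C 17-18 | D 18-19 | B 19-23 |
Completion: A=9  B=23  C=18  D=19
Turnaround = completion − arrival: A=9, B=22, C=17, D=18
Total turnaround = 9 + 22 + 17 + 18 = 66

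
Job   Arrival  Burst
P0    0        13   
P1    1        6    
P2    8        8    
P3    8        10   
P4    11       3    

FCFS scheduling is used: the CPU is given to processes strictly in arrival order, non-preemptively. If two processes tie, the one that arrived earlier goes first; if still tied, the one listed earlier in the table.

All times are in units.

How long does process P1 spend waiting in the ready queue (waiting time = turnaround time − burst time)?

12

Gantt: | P0 0-13 | P1 13-19 | P2 19-27 | P3 27-37 | P4 37-40 |
Completion: P0=13  P1=19  P2=27  P3=37  P4=40
Turnaround (C−A): P0=13  P1=18  P2=19  P3=29  P4=29
Waiting(P1) = turnaround − burst = 18 − 6 = 12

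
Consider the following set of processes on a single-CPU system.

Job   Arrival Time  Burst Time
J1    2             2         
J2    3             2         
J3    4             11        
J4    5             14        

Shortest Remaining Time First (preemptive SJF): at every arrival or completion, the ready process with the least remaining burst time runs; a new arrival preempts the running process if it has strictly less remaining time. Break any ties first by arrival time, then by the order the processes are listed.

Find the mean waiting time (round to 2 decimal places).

3.75

Timeline: | idle 0-2 | J1 2-4 | J2 4-6 | J3 6-17 | J4 17-31 |
Completion: J1=4  J2=6  J3=17  J4=31
Turnaround (C−A): J1=2  J2=3  J3=13  J4=26
Waiting times: J1=0, J2=1, J3=2, J4=12
Average waiting = (0+1+2+12) / 4 = 15/4 = 3.75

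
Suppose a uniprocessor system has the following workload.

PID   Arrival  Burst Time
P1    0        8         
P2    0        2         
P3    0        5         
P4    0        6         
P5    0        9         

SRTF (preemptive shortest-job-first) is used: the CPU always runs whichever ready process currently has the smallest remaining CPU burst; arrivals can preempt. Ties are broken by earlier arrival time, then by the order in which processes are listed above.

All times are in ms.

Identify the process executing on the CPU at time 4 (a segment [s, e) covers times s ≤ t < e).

P3

Schedule: | P2 0-2 | P3 2-7 | P4 7-13 | P1 13-21 | P5 21-30 |
Completion: P1=21  P2=2  P3=7  P4=13  P5=30
Turnaround (C−A): P1=21  P2=2  P3=7  P4=13  P5=30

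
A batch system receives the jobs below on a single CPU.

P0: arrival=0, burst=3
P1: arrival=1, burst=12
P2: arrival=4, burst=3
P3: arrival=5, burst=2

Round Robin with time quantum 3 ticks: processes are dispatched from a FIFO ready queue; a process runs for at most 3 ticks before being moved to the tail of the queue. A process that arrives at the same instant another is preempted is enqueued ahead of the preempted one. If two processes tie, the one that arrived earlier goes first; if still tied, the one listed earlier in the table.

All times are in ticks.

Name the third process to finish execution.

Timeline: | P0 0-3 | P1 3-6 | P2 6-9 | P3 9-11 | P1 11-20 |
Completion: P0=3  P1=20  P2=9  P3=11
Turnaround (C−A): P0=3  P1=19  P2=5  P3=6
Finish order: P0 → P2 → P3 → P1

P3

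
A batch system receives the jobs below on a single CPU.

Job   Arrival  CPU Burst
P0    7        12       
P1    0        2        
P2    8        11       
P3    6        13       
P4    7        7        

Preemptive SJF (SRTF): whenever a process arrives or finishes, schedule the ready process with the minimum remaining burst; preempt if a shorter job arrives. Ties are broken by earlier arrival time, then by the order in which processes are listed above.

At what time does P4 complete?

14

Gantt: | P1 0-2 | idle 2-6 | P3 6-7 | P4 7-14 | P2 14-25 | P3 25-37 | P0 37-49 |
Completion: P0=49  P1=2  P2=25  P3=37  P4=14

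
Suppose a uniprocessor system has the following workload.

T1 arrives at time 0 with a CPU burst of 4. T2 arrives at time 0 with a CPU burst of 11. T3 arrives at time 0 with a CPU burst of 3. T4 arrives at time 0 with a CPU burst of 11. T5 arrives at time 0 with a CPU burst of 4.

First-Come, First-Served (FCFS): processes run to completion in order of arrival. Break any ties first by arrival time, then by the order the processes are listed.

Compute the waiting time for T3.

Timeline: | T1 0-4 | T2 4-15 | T3 15-18 | T4 18-29 | T5 29-33 |
Completion: T1=4  T2=15  T3=18  T4=29  T5=33
Turnaround (C−A): T1=4  T2=15  T3=18  T4=29  T5=33
Waiting(T3) = turnaround − burst = 18 − 3 = 15

15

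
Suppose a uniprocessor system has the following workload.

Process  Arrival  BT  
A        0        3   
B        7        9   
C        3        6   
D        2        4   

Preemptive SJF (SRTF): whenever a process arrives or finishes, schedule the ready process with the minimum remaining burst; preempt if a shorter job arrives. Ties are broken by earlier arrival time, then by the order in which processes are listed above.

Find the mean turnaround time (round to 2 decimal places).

Timeline: | A 0-3 | D 3-7 | C 7-13 | B 13-22 |
Completion: A=3  B=22  C=13  D=7
Turnaround (C−A): A=3  B=15  C=10  D=5
Turnaround times: A=3, B=15, C=10, D=5
Average turnaround = (3+15+10+5) / 4 = 33/4 = 8.25

8.25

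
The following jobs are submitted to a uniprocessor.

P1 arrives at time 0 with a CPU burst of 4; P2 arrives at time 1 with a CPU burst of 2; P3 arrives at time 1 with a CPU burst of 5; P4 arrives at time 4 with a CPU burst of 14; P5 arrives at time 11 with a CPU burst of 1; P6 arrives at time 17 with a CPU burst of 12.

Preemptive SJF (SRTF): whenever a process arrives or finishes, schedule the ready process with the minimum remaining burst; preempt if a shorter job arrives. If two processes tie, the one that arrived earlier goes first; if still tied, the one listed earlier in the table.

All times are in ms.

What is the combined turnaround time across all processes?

Schedule: | P1 0-1 | P2 1-3 | P1 3-6 | P3 6-11 | P5 11-12 | P4 12-26 | P6 26-38 |
Completion: P1=6  P2=3  P3=11  P4=26  P5=12  P6=38
Turnaround (C−A): P1=6  P2=2  P3=10  P4=22  P5=1  P6=21
Turnaround = completion − arrival: P1=6, P2=2, P3=10, P4=22, P5=1, P6=21
Total turnaround = 6 + 2 + 10 + 22 + 1 + 21 = 62

62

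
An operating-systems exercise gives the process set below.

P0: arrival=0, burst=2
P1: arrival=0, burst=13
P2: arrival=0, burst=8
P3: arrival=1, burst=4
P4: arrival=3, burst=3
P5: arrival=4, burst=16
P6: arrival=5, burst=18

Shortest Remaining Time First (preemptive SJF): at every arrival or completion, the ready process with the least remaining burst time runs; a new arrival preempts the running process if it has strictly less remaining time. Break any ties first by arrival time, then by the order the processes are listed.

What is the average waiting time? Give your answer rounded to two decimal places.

Gantt: | P0 0-2 | P3 2-6 | P4 6-9 | P2 9-17 | P1 17-30 | P5 30-46 | P6 46-64 |
Completion: P0=2  P1=30  P2=17  P3=6  P4=9  P5=46  P6=64
Waiting times: P0=0, P1=17, P2=9, P3=1, P4=3, P5=26, P6=41
Average waiting = (0+17+9+1+3+26+41) / 7 = 97/7 = 13.86

13.86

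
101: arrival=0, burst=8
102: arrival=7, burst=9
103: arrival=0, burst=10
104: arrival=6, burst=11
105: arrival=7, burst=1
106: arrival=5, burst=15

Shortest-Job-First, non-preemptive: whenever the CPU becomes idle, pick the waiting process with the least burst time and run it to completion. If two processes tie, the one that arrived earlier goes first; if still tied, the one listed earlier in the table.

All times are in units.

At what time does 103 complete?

28

Timeline: | 101 0-8 | 105 8-9 | 102 9-18 | 103 18-28 | 104 28-39 | 106 39-54 |
Completion: 101=8  102=18  103=28  104=39  105=9  106=54
Turnaround (C−A): 101=8  102=11  103=28  104=33  105=2  106=49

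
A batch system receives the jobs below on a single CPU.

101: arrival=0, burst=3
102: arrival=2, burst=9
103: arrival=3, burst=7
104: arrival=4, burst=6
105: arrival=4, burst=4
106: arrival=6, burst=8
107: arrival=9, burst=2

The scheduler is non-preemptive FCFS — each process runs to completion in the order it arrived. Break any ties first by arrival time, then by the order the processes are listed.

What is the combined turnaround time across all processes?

136

Schedule: | 101 0-3 | 102 3-12 | 103 12-19 | 104 19-25 | 105 25-29 | 106 29-37 | 107 37-39 |
Completion: 101=3  102=12  103=19  104=25  105=29  106=37  107=39
Turnaround = completion − arrival: 101=3, 102=10, 103=16, 104=21, 105=25, 106=31, 107=30
Total turnaround = 3 + 10 + 16 + 21 + 25 + 31 + 30 = 136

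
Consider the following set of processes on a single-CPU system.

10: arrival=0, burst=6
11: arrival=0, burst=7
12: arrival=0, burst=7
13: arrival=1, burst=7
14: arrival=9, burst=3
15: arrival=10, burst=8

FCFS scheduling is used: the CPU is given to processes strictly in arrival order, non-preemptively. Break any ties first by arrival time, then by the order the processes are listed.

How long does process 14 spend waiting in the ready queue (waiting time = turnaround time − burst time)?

18

Timeline: | 10 0-6 | 11 6-13 | 12 13-20 | 13 20-27 | 14 27-30 | 15 30-38 |
Completion: 10=6  11=13  12=20  13=27  14=30  15=38
Turnaround (C−A): 10=6  11=13  12=20  13=26  14=21  15=28
Waiting(14) = turnaround − burst = 21 − 3 = 18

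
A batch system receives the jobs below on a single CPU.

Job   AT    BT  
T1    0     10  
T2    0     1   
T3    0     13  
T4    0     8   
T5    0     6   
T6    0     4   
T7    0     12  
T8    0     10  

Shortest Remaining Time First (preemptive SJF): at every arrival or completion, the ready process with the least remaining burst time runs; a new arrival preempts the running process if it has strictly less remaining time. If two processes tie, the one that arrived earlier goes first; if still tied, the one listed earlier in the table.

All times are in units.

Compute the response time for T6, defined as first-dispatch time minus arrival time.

1

Gantt: | T2 0-1 | T6 1-5 | T5 5-11 | T4 11-19 | T1 19-29 | T8 29-39 | T7 39-51 | T3 51-64 |
Completion: T1=29  T2=1  T3=64  T4=19  T5=11  T6=5  T7=51  T8=39
Response(T6) = first start − arrival = 1 − 0 = 1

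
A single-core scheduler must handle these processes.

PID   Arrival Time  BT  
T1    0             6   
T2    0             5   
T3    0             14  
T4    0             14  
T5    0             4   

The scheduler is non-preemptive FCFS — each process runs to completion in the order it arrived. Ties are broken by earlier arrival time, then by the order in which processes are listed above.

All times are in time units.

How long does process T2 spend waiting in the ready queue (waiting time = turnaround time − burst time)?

Gantt: | T1 0-6 | T2 6-11 | T3 11-25 | T4 25-39 | T5 39-43 |
Completion: T1=6  T2=11  T3=25  T4=39  T5=43
Waiting(T2) = turnaround − burst = 11 − 5 = 6

6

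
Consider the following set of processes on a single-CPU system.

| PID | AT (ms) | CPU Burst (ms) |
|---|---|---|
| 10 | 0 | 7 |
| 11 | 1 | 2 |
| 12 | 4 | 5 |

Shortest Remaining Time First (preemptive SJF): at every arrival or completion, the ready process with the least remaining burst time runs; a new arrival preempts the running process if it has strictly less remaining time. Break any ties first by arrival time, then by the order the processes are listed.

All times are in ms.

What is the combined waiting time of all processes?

7

Gantt: | 10 0-1 | 11 1-3 | 10 3-9 | 12 9-14 |
Completion: 10=9  11=3  12=14
Turnaround (C−A): 10=9  11=2  12=10
Waiting = turnaround − burst: 10=2, 11=0, 12=5
Total waiting = 2 + 0 + 5 = 7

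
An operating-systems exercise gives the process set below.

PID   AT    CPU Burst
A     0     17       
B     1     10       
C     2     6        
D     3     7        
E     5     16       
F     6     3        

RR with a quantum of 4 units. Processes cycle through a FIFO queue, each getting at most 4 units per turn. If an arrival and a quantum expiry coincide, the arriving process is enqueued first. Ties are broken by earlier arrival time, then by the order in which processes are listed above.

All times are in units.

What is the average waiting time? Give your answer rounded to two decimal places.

30.00

Gantt: | A 0-4 | B 4-8 | C 8-12 | D 12-16 | A 16-20 | E 20-24 | F 24-27 | B 27-31 | C 31-33 | D 33-36 | A 36-40 | E 40-44 | B 44-46 | A 46-50 | E 50-54 | A 54-55 | E 55-59 |
Completion: A=55  B=46  C=33  D=36  E=59  F=27
Turnaround (C−A): A=55  B=45  C=31  D=33  E=54  F=21
Waiting times: A=38, B=35, C=25, D=26, E=38, F=18
Average waiting = (38+35+25+26+38+18) / 6 = 180/6 = 30.00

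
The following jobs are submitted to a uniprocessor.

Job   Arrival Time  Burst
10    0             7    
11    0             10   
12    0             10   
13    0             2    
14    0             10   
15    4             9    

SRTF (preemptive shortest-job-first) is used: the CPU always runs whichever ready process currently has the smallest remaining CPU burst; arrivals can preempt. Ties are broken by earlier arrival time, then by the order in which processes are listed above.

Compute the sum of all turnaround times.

Gantt: | 13 0-2 | 10 2-9 | 15 9-18 | 11 18-28 | 12 28-38 | 14 38-48 |
Completion: 10=9  11=28  12=38  13=2  14=48  15=18
Turnaround = completion − arrival: 10=9, 11=28, 12=38, 13=2, 14=48, 15=14
Total turnaround = 9 + 28 + 38 + 2 + 48 + 14 = 139

139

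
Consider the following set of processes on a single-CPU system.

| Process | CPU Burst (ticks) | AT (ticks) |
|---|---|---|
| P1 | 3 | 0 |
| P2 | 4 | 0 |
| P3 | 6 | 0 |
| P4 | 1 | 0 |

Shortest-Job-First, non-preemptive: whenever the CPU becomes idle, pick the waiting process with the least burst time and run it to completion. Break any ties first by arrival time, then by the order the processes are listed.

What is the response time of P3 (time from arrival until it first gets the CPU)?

8

Schedule: | P4 0-1 | P1 1-4 | P2 4-8 | P3 8-14 |
Completion: P1=4  P2=8  P3=14  P4=1
Response(P3) = first start − arrival = 8 − 0 = 8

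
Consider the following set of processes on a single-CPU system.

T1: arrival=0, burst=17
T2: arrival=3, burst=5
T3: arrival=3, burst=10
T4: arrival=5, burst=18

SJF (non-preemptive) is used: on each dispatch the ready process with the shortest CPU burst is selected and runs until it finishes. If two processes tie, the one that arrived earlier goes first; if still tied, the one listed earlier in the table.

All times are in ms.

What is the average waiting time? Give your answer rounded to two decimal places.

Schedule: | T1 0-17 | T2 17-22 | T3 22-32 | T4 32-50 |
Completion: T1=17  T2=22  T3=32  T4=50
Turnaround (C−A): T1=17  T2=19  T3=29  T4=45
Waiting times: T1=0, T2=14, T3=19, T4=27
Average waiting = (0+14+19+27) / 4 = 60/4 = 15.00

15.00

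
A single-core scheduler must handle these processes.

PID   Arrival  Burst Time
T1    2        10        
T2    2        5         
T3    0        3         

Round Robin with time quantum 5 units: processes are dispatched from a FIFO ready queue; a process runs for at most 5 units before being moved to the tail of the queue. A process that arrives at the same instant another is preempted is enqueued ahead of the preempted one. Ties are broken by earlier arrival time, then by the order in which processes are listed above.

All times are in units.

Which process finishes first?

T3

Schedule: | T3 0-3 | T1 3-8 | T2 8-13 | T1 13-18 |
Completion: T1=18  T2=13  T3=3
Turnaround (C−A): T1=16  T2=11  T3=3
Finish order: T3 → T2 → T1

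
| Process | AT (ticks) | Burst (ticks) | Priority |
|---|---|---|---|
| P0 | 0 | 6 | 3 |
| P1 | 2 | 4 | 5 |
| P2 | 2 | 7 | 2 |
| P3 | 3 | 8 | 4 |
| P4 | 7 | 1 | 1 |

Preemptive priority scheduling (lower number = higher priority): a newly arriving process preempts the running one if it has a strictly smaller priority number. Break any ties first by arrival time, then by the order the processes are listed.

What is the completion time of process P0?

Gantt: | P0 0-2 | P2 2-7 | P4 7-8 | P2 8-10 | P0 10-14 | P3 14-22 | P1 22-26 |
Completion: P0=14  P1=26  P2=10  P3=22  P4=8
Turnaround (C−A): P0=14  P1=24  P2=8  P3=19  P4=1

14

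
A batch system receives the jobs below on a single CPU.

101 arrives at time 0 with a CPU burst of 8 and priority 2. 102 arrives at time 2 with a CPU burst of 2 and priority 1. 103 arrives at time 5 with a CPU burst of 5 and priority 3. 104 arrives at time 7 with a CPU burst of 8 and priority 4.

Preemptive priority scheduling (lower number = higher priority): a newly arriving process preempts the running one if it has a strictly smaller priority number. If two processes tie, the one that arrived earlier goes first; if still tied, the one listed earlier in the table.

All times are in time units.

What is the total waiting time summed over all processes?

Gantt: | 101 0-2 | 102 2-4 | 101 4-10 | 103 10-15 | 104 15-23 |
Completion: 101=10  102=4  103=15  104=23
Waiting = turnaround − burst: 101=2, 102=0, 103=5, 104=8
Total waiting = 2 + 0 + 5 + 8 = 15

15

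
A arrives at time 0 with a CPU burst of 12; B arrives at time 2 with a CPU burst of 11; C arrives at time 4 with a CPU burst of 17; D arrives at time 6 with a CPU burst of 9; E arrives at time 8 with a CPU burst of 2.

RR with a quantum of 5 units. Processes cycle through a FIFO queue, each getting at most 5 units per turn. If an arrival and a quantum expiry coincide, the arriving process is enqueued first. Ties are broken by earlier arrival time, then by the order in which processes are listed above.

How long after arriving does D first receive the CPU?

14

Timeline: | A 0-5 | B 5-10 | C 10-15 | A 15-20 | D 20-25 | E 25-27 | B 27-32 | C 32-37 | A 37-39 | D 39-43 | B 43-44 | C 44-51 |
Completion: A=39  B=44  C=51  D=43  E=27
Turnaround (C−A): A=39  B=42  C=47  D=37  E=19
Response(D) = first start − arrival = 20 − 6 = 14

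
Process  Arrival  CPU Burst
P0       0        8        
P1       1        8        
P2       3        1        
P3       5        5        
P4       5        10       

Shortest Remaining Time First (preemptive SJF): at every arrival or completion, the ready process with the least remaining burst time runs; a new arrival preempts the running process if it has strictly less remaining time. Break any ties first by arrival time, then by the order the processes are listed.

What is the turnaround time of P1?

21

Schedule: | P0 0-3 | P2 3-4 | P0 4-9 | P3 9-14 | P1 14-22 | P4 22-32 |
Completion: P0=9  P1=22  P2=4  P3=14  P4=32
Turnaround (C−A): P0=9  P1=21  P2=1  P3=9  P4=27
Turnaround(P1) = completion − arrival = 22 − 1 = 21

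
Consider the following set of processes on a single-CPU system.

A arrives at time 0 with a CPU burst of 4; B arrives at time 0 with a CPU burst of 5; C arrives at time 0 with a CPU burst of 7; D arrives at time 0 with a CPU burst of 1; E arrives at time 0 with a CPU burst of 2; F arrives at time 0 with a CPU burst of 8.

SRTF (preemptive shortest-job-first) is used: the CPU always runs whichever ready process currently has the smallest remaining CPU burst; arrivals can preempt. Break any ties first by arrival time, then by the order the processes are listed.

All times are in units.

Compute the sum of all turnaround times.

Timeline: | D 0-1 | E 1-3 | A 3-7 | B 7-12 | C 12-19 | F 19-27 |
Completion: A=7  B=12  C=19  D=1  E=3  F=27
Turnaround (C−A): A=7  B=12  C=19  D=1  E=3  F=27
Turnaround = completion − arrival: A=7, B=12, C=19, D=1, E=3, F=27
Total turnaround = 7 + 12 + 19 + 1 + 3 + 27 = 69

69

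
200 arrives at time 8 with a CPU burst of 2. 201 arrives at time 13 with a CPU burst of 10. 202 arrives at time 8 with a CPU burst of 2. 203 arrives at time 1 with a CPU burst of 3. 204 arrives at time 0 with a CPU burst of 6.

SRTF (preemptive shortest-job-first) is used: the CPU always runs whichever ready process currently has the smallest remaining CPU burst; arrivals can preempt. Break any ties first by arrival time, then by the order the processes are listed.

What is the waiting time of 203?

0

Schedule: | 204 0-1 | 203 1-4 | 204 4-9 | 200 9-11 | 202 11-13 | 201 13-23 |
Completion: 200=11  201=23  202=13  203=4  204=9
Turnaround (C−A): 200=3  201=10  202=5  203=3  204=9
Waiting(203) = turnaround − burst = 3 − 3 = 0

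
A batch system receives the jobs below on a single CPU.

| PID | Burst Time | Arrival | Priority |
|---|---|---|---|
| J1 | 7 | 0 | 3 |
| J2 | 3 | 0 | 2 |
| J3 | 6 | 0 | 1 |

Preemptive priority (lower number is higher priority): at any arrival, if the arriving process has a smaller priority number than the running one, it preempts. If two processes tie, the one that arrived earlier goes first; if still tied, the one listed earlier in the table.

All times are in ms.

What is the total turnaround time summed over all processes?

Schedule: | J3 0-6 | J2 6-9 | J1 9-16 |
Completion: J1=16  J2=9  J3=6
Turnaround = completion − arrival: J1=16, J2=9, J3=6
Total turnaround = 16 + 9 + 6 = 31

31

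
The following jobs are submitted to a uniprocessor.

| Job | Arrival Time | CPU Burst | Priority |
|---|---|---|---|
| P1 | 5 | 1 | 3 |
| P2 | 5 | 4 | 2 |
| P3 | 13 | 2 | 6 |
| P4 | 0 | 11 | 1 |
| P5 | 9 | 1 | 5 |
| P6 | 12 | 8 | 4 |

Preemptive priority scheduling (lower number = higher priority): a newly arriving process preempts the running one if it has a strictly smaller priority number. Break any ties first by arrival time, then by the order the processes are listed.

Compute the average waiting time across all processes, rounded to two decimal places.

Gantt: | P4 0-11 | P2 11-15 | P1 15-16 | P6 16-24 | P5 24-25 | P3 25-27 |
Completion: P1=16  P2=15  P3=27  P4=11  P5=25  P6=24
Turnaround (C−A): P1=11  P2=10  P3=14  P4=11  P5=16  P6=12
Waiting times: P1=10, P2=6, P3=12, P4=0, P5=15, P6=4
Average waiting = (10+6+12+0+15+4) / 6 = 47/6 = 7.83

7.83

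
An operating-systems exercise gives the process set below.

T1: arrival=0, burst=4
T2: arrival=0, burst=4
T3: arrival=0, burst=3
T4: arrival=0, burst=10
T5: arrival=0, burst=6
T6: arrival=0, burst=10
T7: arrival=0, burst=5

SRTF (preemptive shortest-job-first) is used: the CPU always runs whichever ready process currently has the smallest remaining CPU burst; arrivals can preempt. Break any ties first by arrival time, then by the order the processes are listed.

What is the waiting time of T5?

Gantt: | T3 0-3 | T1 3-7 | T2 7-11 | T7 11-16 | T5 16-22 | T4 22-32 | T6 32-42 |
Completion: T1=7  T2=11  T3=3  T4=32  T5=22  T6=42  T7=16
Waiting(T5) = turnaround − burst = 22 − 6 = 16

16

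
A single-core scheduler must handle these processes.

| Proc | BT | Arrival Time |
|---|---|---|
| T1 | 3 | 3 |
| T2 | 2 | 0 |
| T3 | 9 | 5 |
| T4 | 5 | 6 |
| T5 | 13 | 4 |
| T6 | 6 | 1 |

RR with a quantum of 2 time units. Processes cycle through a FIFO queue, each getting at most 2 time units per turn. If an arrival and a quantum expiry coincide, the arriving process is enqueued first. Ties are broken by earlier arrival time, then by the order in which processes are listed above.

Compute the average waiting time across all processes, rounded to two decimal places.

Schedule: | T2 0-2 | T6 2-4 | T1 4-6 | T5 6-8 | T6 8-10 | T3 10-12 | T4 12-14 | T1 14-15 | T5 15-17 | T6 17-19 | T3 19-21 | T4 21-23 | T5 23-25 | T3 25-27 | T4 27-28 | T5 28-30 | T3 30-32 | T5 32-34 | T3 34-35 | T5 35-38 |
Completion: T1=15  T2=2  T3=35  T4=28  T5=38  T6=19
Waiting times: T1=9, T2=0, T3=21, T4=17, T5=21, T6=12
Average waiting = (9+0+21+17+21+12) / 6 = 80/6 = 13.33

13.33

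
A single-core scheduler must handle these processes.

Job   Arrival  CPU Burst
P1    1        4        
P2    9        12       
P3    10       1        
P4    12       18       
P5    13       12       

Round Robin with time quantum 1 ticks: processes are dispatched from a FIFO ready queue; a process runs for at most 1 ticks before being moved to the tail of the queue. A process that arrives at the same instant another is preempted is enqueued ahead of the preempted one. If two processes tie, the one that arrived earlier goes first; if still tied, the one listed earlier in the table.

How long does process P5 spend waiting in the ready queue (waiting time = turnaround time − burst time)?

21

Timeline: | idle 0-1 | P1 1-5 | idle 5-9 | P2 9-10 | P3 10-11 | P2 11-12 | P4 12-13 | P2 13-14 | P5 14-15 | P4 15-16 | P2 16-17 | P5 17-18 | P4 18-19 | P2 19-20 | P5 20-21 | P4 21-22 | P2 22-23 | P5 23-24 | P4 24-25 | P2 25-26 | P5 26-27 | P4 27-28 | P2 28-29 | P5 29-30 | P4 30-31 | P2 31-32 | P5 32-33 | P4 33-34 | P2 34-35 | P5 35-36 | P4 36-37 | P2 37-38 | P5 38-39 | P4 39-40 | P2 40-41 | P5 41-42 | P4 42-43 | P5 43-44 | P4 44-45 | P5 45-46 | P4 46-52 |
Completion: P1=5  P2=41  P3=11  P4=52  P5=46
Waiting(P5) = turnaround − burst = 33 − 12 = 21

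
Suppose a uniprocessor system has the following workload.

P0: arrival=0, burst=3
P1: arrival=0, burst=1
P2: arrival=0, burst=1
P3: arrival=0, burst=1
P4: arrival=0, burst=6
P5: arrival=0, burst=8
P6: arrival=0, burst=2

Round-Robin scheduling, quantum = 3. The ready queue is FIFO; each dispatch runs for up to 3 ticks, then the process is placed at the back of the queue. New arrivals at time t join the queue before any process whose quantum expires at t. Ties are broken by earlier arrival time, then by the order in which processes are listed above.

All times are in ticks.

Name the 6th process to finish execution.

Gantt: | P0 0-3 | P1 3-4 | P2 4-5 | P3 5-6 | P4 6-9 | P5 9-12 | P6 12-14 | P4 14-17 | P5 17-22 |
Completion: P0=3  P1=4  P2=5  P3=6  P4=17  P5=22  P6=14
Turnaround (C−A): P0=3  P1=4  P2=5  P3=6  P4=17  P5=22  P6=14
Finish order: P0 → P1 → P2 → P3 → P6 → P4 → P5

P4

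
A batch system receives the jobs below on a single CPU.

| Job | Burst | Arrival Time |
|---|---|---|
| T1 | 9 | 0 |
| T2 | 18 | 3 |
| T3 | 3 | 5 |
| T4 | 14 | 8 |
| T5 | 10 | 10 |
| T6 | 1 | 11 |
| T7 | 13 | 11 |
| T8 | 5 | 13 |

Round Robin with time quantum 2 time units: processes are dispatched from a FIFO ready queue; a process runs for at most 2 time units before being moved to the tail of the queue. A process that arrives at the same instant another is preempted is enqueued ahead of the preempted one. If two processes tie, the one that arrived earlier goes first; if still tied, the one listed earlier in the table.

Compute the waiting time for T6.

Timeline: | T1 0-4 | T2 4-6 | T1 6-8 | T3 8-10 | T2 10-12 | T4 12-14 | T1 14-16 | T5 16-18 | T3 18-19 | T6 19-20 | T7 20-22 | T2 22-24 | T8 24-26 | T4 26-28 | T1 28-29 | T5 29-31 | T7 31-33 | T2 33-35 | T8 35-37 | T4 37-39 | T5 39-41 | T7 41-43 | T2 43-45 | T8 45-46 | T4 46-48 | T5 48-50 | T7 50-52 | T2 52-54 | T4 54-56 | T5 56-58 | T7 58-60 | T2 60-62 | T4 62-64 | T7 64-66 | T2 66-68 | T4 68-70 | T7 70-71 | T2 71-73 |
Completion: T1=29  T2=73  T3=19  T4=70  T5=58  T6=20  T7=71  T8=46
Turnaround (C−A): T1=29  T2=70  T3=14  T4=62  T5=48  T6=9  T7=60  T8=33
Waiting(T6) = turnaround − burst = 9 − 1 = 8

8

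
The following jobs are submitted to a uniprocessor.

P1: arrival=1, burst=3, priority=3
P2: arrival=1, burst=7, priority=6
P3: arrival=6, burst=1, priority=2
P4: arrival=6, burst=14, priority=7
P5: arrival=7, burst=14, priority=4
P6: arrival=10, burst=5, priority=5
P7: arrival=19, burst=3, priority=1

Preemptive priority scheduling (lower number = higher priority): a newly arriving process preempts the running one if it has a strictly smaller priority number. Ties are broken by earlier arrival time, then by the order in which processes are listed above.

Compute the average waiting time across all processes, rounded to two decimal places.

10.14

Schedule: | idle 0-1 | P1 1-4 | P2 4-6 | P3 6-7 | P5 7-19 | P7 19-22 | P5 22-24 | P6 24-29 | P2 29-34 | P4 34-48 |
Completion: P1=4  P2=34  P3=7  P4=48  P5=24  P6=29  P7=22
Waiting times: P1=0, P2=26, P3=0, P4=28, P5=3, P6=14, P7=0
Average waiting = (0+26+0+28+3+14+0) / 7 = 71/7 = 10.14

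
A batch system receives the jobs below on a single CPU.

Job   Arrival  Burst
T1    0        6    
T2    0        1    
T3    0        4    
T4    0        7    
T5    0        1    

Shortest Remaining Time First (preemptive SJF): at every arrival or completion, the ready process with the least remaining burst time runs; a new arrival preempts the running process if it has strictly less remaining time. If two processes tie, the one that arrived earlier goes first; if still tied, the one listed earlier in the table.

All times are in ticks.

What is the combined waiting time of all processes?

21

Schedule: | T2 0-1 | T5 1-2 | T3 2-6 | T1 6-12 | T4 12-19 |
Completion: T1=12  T2=1  T3=6  T4=19  T5=2
Turnaround (C−A): T1=12  T2=1  T3=6  T4=19  T5=2
Waiting = turnaround − burst: T1=6, T2=0, T3=2, T4=12, T5=1
Total waiting = 6 + 0 + 2 + 12 + 1 = 21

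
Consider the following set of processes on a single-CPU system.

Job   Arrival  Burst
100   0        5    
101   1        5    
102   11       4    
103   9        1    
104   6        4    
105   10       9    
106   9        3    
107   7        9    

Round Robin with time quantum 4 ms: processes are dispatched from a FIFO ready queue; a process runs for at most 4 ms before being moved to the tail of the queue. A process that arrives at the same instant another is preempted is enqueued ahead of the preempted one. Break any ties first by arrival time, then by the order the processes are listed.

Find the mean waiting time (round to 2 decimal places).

Schedule: | 100 0-4 | 101 4-8 | 100 8-9 | 104 9-13 | 107 13-17 | 101 17-18 | 103 18-19 | 106 19-22 | 105 22-26 | 102 26-30 | 107 30-34 | 105 34-38 | 107 38-39 | 105 39-40 |
Completion: 100=9  101=18  102=30  103=19  104=13  105=40  106=22  107=39
Turnaround (C−A): 100=9  101=17  102=19  103=10  104=7  105=30  106=13  107=32
Waiting times: 100=4, 101=12, 102=15, 103=9, 104=3, 105=21, 106=10, 107=23
Average waiting = (4+12+15+9+3+21+10+23) / 8 = 97/8 = 12.13

12.13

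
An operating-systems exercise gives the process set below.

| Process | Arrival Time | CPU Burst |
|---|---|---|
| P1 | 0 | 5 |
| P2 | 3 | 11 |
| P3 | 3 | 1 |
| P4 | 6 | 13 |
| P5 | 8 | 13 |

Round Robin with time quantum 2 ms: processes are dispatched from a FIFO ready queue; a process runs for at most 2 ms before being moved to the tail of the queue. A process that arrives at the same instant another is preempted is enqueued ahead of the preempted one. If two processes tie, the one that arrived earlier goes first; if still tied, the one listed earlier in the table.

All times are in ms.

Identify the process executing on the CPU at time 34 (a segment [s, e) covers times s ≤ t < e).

P2

Schedule: | P1 0-4 | P2 4-6 | P3 6-7 | P1 7-8 | P4 8-10 | P2 10-12 | P5 12-14 | P4 14-16 | P2 16-18 | P5 18-20 | P4 20-22 | P2 22-24 | P5 24-26 | P4 26-28 | P2 28-30 | P5 30-32 | P4 32-34 | P2 34-35 | P5 35-37 | P4 37-39 | P5 39-41 | P4 41-42 | P5 42-43 |
Completion: P1=8  P2=35  P3=7  P4=42  P5=43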